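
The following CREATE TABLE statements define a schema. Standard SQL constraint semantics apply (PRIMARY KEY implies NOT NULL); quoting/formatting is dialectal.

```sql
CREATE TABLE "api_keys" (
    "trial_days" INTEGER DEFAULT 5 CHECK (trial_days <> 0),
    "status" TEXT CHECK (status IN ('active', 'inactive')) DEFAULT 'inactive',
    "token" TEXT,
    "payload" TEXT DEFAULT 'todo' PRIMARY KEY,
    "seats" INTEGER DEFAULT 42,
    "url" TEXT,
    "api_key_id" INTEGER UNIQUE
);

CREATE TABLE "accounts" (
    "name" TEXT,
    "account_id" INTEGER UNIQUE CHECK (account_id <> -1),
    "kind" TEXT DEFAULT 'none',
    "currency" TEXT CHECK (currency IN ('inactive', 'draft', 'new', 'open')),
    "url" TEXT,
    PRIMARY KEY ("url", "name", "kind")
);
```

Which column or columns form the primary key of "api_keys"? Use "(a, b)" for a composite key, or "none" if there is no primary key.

payload is declared PRIMARY KEY inline on the column.

payload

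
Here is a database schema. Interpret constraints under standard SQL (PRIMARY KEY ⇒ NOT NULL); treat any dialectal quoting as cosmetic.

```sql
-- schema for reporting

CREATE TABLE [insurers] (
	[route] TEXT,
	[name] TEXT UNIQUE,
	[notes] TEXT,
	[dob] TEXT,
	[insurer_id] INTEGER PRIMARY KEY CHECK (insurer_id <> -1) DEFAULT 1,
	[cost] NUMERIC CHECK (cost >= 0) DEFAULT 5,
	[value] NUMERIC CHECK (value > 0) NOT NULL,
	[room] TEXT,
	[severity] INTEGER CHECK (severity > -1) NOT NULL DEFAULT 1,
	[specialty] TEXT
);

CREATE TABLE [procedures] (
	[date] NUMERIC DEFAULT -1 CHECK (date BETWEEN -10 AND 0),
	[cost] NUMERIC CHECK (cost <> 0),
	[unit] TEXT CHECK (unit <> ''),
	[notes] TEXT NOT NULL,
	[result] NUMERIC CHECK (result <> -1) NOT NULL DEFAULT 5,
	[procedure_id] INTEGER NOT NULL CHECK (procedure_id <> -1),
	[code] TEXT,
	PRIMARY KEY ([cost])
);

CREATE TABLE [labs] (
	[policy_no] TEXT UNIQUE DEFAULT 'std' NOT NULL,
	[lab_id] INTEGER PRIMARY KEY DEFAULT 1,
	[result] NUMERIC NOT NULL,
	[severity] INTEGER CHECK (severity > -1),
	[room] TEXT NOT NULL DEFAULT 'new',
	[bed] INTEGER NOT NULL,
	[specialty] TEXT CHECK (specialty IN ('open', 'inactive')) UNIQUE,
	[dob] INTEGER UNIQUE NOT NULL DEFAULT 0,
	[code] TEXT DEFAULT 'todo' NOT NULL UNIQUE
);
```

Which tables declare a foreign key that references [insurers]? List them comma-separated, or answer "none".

none

No REFERENCES clause anywhere in the schema names insurers.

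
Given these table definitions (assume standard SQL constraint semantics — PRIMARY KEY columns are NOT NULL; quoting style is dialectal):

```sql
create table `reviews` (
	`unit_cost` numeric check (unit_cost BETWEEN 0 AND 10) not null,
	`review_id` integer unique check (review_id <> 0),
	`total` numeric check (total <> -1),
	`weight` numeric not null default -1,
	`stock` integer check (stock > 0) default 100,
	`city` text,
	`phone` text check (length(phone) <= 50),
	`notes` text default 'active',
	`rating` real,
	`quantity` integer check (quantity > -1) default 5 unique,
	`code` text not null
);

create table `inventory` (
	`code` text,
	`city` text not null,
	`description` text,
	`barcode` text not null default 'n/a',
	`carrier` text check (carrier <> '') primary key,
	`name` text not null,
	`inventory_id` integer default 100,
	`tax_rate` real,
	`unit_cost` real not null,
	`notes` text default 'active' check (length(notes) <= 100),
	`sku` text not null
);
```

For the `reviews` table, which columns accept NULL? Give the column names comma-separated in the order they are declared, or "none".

- unit_cost: declared NOT NULL → not nullable.
- review_id: CHECK does not forbid NULL (a CHECK constraint passes when its expression is NULL) → nullable.
- total: CHECK does not forbid NULL (a CHECK constraint passes when its expression is NULL) → nullable.
- weight: declared NOT NULL → not nullable.
- stock: CHECK does not forbid NULL (a CHECK constraint passes when its expression is NULL) → nullable.
- city: no NOT NULL constraint applies → nullable.
- phone: CHECK does not forbid NULL (a CHECK constraint passes when its expression is NULL) → nullable.
- notes: DEFAULT only fills an omitted column; an explicit NULL is still allowed → nullable.
- rating: no NOT NULL constraint applies → nullable.
- quantity: CHECK does not forbid NULL (a CHECK constraint passes when its expression is NULL) → nullable.
- code: declared NOT NULL → not nullable.

review_id, total, stock, city, phone, notes, rating, quantity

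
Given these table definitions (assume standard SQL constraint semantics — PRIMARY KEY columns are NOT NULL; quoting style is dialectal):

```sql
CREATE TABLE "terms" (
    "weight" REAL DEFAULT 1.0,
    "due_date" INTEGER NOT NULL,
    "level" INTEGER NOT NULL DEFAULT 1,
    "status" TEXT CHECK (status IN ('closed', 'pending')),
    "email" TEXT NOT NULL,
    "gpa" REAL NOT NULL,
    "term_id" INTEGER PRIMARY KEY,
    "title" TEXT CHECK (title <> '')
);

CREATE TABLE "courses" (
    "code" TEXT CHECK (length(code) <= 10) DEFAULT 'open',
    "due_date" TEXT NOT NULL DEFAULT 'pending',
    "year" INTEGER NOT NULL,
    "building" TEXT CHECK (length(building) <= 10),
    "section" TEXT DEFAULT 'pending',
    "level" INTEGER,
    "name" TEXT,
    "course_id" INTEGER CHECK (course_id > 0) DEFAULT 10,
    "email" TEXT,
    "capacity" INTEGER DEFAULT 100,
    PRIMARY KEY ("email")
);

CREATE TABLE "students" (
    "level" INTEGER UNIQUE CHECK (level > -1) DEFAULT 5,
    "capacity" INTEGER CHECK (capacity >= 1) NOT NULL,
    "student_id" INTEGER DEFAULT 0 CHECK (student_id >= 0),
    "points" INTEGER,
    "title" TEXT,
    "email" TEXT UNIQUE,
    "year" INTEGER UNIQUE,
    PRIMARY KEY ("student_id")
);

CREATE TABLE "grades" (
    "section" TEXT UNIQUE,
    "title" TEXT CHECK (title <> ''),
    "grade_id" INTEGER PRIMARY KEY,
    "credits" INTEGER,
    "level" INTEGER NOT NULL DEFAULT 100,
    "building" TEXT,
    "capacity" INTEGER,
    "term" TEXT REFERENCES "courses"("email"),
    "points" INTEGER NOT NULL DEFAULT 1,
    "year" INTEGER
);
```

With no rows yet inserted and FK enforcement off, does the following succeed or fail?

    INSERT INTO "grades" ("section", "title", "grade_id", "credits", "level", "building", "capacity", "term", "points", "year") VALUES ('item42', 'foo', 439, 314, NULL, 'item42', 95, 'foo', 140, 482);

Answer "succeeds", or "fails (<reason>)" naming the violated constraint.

level is explicitly set to NULL, but level is declared NOT NULL.

fails (NOT NULL on level)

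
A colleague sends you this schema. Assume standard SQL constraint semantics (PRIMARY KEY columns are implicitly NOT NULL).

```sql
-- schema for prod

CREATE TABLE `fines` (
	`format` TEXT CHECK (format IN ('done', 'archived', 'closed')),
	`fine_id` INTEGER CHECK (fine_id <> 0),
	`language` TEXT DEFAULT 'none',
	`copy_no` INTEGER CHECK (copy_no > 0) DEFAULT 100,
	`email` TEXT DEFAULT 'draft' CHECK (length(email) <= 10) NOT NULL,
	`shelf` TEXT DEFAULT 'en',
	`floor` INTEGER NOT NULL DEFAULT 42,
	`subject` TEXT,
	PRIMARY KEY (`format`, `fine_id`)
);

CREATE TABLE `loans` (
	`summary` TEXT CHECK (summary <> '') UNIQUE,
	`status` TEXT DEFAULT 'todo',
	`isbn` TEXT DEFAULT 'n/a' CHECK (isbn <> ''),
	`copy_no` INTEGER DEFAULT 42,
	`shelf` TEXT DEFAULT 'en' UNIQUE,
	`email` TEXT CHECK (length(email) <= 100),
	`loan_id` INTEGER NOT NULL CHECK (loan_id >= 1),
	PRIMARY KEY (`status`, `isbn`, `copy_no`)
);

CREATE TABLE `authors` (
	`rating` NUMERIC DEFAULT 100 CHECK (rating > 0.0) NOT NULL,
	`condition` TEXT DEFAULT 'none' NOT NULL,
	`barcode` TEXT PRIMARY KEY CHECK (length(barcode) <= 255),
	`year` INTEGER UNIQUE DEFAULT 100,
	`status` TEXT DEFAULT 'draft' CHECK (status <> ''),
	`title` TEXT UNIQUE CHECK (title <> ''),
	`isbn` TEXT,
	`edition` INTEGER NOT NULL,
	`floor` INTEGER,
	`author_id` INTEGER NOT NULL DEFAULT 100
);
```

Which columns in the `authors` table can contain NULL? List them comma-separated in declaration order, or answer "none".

year, status, title, isbn, floor

- rating: declared NOT NULL → not nullable.
- condition: declared NOT NULL → not nullable.
- barcode: part of the PRIMARY KEY, which implies NOT NULL → not nullable.
- year: UNIQUE does not imply NOT NULL → nullable.
- status: CHECK does not forbid NULL (a CHECK constraint passes when its expression is NULL) → nullable.
- title: CHECK does not forbid NULL (a CHECK constraint passes when its expression is NULL) → nullable.
- isbn: no NOT NULL constraint applies → nullable.
- edition: declared NOT NULL → not nullable.
- floor: no NOT NULL constraint applies → nullable.
- author_id: declared NOT NULL → not nullable.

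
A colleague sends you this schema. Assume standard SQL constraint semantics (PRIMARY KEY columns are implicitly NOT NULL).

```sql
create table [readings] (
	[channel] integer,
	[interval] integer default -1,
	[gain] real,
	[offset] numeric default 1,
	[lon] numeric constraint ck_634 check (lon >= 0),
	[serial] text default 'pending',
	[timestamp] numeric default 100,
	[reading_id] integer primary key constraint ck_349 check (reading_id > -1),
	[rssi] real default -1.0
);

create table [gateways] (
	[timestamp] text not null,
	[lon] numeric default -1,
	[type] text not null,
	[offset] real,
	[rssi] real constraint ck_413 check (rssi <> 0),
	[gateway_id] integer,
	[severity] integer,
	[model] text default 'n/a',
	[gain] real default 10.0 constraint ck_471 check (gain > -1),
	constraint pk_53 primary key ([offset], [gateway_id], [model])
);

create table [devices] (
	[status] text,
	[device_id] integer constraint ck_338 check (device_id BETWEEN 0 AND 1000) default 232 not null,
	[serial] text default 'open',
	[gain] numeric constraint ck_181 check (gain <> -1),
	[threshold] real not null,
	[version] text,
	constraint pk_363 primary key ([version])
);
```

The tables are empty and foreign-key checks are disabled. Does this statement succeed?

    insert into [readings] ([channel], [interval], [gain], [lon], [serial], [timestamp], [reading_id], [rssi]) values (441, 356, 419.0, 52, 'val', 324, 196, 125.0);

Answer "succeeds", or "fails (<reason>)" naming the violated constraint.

NOT NULL columns: reading_id is supplied.
CHECK constraints: 52 satisfies (lon >= 0); 196 satisfies (reading_id > -1).
No constraint is violated.

succeeds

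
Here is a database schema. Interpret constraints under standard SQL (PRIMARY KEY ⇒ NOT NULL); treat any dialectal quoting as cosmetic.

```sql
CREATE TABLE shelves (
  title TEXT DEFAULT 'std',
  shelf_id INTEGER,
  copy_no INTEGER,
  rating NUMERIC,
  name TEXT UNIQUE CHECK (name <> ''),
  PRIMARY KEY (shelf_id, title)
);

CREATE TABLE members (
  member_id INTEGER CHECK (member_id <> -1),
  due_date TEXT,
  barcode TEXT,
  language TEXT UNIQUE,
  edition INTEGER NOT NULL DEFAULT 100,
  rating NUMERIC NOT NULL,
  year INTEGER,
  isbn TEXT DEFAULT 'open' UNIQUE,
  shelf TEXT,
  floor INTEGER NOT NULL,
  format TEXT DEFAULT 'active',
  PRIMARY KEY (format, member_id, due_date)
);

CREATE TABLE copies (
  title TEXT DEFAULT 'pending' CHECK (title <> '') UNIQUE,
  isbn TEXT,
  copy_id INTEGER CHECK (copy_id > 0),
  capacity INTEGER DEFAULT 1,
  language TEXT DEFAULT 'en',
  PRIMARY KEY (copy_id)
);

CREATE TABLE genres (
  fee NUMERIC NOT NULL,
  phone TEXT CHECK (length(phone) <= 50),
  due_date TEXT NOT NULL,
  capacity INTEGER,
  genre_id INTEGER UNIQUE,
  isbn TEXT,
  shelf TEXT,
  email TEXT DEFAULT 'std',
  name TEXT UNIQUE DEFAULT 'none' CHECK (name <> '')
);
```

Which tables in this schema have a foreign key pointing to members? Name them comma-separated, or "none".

none

No REFERENCES clause anywhere in the schema names members.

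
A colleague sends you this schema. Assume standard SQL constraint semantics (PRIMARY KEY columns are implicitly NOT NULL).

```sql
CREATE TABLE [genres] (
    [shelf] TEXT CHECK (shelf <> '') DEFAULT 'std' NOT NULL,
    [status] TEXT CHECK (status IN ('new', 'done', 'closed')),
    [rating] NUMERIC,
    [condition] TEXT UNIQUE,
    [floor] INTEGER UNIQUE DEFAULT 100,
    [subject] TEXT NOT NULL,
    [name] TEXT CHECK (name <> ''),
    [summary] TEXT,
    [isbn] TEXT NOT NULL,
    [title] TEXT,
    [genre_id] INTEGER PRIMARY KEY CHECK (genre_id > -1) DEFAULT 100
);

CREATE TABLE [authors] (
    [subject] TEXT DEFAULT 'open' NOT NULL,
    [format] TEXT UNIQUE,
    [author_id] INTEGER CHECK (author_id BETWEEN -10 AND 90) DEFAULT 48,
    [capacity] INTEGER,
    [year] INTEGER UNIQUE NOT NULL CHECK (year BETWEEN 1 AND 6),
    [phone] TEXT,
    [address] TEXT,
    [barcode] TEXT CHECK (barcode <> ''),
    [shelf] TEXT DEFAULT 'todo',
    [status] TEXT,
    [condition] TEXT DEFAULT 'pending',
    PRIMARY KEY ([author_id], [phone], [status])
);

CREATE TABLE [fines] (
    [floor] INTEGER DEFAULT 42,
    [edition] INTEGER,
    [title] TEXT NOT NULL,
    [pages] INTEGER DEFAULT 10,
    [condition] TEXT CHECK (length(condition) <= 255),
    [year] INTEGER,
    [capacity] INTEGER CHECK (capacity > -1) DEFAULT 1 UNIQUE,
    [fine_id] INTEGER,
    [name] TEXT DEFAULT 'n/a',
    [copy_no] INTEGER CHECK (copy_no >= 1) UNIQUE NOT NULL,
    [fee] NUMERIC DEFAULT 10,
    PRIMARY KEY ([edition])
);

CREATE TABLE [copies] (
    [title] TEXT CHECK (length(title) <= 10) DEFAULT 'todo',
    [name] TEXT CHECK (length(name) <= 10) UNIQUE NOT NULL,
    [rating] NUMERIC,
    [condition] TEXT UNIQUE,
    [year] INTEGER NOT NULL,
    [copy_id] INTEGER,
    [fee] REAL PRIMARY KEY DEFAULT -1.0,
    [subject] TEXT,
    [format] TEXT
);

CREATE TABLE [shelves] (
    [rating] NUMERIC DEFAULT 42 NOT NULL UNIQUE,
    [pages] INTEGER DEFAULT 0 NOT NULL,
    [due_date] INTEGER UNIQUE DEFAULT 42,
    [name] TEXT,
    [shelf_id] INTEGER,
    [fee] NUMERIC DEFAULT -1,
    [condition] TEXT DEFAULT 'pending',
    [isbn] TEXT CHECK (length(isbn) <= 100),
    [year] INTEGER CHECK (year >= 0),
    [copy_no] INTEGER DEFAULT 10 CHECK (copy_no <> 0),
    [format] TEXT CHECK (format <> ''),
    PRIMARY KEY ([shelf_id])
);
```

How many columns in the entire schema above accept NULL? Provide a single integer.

35

genres: 7 nullable (status, rating, condition, floor, name, summary, title — PK (genre_id) and explicit NOT NULL columns excluded).
authors: 6 nullable (format, capacity, address, barcode, shelf, condition — PK (author_id, phone, status) and explicit NOT NULL columns excluded).
fines: 8 nullable (floor, pages, condition, year, capacity, fine_id, name, fee — PK (edition) and explicit NOT NULL columns excluded).
copies: 6 nullable (title, rating, condition, copy_id, subject, format — PK (fee) and explicit NOT NULL columns excluded).
shelves: 8 nullable (due_date, name, fee, condition, isbn, year, copy_no, format — PK (shelf_id) and explicit NOT NULL columns excluded).
Total: 7 + 6 + 8 + 6 + 8 = 35.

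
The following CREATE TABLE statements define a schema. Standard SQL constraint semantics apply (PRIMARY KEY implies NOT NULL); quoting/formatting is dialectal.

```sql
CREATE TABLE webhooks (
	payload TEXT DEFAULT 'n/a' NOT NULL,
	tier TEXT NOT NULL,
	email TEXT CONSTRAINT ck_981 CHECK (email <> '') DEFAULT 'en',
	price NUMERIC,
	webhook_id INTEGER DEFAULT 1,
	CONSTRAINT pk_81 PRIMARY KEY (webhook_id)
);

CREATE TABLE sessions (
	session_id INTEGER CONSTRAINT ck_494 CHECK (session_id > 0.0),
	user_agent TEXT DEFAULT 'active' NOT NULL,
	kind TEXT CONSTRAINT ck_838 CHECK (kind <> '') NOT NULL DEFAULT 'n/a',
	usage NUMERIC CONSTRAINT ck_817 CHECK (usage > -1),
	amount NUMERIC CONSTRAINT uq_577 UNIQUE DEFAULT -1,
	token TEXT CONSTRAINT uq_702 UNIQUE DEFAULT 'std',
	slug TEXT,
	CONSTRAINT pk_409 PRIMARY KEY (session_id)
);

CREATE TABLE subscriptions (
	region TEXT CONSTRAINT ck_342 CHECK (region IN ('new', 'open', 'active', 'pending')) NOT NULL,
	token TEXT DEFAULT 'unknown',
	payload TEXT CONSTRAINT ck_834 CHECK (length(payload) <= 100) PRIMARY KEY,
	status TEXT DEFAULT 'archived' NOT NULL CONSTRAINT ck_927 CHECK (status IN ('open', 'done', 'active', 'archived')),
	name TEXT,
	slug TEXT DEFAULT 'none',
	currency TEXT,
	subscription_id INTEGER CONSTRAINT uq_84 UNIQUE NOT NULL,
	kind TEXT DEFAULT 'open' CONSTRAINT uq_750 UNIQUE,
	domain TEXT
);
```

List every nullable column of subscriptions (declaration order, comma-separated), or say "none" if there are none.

- region: declared NOT NULL → not nullable.
- token: DEFAULT only fills an omitted column; an explicit NULL is still allowed → nullable.
- payload: part of the PRIMARY KEY, which implies NOT NULL → not nullable.
- status: declared NOT NULL → not nullable.
- name: no NOT NULL constraint applies → nullable.
- slug: DEFAULT only fills an omitted column; an explicit NULL is still allowed → nullable.
- currency: no NOT NULL constraint applies → nullable.
- subscription_id: declared NOT NULL → not nullable.
- kind: UNIQUE does not imply NOT NULL → nullable.
- domain: no NOT NULL constraint applies → nullable.

token, name, slug, currency, kind, domain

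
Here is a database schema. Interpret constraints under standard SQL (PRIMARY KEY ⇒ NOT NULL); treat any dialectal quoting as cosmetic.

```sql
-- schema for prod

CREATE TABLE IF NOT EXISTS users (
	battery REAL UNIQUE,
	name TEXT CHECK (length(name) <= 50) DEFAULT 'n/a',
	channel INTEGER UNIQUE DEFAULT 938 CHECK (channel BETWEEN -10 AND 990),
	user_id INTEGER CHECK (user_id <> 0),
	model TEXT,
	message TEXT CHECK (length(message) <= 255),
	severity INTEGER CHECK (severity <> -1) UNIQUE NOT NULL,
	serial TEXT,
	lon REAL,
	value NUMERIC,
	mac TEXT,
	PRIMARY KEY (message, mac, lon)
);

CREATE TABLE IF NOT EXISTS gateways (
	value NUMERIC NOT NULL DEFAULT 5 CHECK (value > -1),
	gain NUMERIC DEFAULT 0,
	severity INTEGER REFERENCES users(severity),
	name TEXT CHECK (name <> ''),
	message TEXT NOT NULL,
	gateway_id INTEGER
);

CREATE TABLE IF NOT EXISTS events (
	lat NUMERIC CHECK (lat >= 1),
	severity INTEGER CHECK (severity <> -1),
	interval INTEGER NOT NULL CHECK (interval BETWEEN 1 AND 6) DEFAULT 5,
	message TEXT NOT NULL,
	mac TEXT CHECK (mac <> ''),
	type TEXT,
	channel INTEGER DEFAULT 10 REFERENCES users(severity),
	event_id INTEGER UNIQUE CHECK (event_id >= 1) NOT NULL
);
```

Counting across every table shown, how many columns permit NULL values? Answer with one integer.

users: 7 nullable (battery, name, channel, user_id, model, serial, value — PK (message, mac, lon) and explicit NOT NULL columns excluded).
gateways: 4 nullable (gain, severity, name, gateway_id — PK none and explicit NOT NULL columns excluded).
events: 5 nullable (lat, severity, mac, type, channel — PK none and explicit NOT NULL columns excluded).
Total: 7 + 4 + 5 = 16.

16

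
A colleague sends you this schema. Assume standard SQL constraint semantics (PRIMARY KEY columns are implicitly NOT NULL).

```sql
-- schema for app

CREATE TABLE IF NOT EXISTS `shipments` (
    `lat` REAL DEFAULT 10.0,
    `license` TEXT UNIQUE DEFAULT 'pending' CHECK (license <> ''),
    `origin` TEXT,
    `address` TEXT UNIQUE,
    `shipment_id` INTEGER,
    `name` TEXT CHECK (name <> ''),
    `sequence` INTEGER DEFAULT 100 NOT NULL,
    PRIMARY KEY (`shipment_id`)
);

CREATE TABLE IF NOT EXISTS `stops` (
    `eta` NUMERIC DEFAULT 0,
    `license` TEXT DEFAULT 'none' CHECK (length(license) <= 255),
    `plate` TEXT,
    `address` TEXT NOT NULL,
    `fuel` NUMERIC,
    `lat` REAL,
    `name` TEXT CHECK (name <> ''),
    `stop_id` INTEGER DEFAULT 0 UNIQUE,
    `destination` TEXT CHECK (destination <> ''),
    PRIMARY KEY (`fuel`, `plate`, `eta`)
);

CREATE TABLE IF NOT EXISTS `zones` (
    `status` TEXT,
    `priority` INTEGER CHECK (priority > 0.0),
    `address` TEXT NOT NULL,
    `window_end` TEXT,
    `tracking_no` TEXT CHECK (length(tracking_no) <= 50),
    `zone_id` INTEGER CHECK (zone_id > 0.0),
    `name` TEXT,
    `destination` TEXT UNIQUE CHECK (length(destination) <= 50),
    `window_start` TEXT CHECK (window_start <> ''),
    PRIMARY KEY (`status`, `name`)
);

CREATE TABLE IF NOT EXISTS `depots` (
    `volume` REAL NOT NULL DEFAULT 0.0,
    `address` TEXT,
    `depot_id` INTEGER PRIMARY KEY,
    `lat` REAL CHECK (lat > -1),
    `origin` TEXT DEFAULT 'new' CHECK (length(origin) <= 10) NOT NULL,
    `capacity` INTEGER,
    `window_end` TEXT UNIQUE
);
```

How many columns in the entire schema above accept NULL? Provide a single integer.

shipments: 5 nullable (lat, license, origin, address, name — PK (shipment_id) and explicit NOT NULL columns excluded).
stops: 5 nullable (license, lat, name, stop_id, destination — PK (fuel, plate, eta) and explicit NOT NULL columns excluded).
zones: 6 nullable (priority, window_end, tracking_no, zone_id, destination, window_start — PK (status, name) and explicit NOT NULL columns excluded).
depots: 4 nullable (address, lat, capacity, window_end — PK (depot_id) and explicit NOT NULL columns excluded).
Total: 5 + 5 + 6 + 4 = 20.

20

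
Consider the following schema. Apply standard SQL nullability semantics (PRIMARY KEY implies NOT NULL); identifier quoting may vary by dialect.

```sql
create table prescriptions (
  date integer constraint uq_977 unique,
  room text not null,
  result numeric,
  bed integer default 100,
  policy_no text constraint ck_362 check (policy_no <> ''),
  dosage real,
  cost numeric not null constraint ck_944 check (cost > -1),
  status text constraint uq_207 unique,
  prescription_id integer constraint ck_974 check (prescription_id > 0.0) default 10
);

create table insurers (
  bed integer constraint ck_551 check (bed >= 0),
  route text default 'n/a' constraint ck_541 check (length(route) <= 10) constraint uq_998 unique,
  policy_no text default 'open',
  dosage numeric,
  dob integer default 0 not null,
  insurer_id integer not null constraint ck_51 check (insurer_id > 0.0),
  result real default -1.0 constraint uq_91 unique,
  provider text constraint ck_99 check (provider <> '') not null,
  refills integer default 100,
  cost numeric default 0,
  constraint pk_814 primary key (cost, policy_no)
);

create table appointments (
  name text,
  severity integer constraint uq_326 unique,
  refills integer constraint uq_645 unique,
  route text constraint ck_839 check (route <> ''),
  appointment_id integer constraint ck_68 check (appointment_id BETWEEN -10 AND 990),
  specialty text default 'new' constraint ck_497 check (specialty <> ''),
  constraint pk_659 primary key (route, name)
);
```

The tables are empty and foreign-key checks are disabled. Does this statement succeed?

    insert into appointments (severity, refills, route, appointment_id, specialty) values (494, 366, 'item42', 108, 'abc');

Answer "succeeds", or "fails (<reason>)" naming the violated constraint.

fails (NOT NULL on name)

name is omitted from the column list and has no DEFAULT, so it would receive NULL.
But name is part of the PRIMARY KEY (implied NOT NULL).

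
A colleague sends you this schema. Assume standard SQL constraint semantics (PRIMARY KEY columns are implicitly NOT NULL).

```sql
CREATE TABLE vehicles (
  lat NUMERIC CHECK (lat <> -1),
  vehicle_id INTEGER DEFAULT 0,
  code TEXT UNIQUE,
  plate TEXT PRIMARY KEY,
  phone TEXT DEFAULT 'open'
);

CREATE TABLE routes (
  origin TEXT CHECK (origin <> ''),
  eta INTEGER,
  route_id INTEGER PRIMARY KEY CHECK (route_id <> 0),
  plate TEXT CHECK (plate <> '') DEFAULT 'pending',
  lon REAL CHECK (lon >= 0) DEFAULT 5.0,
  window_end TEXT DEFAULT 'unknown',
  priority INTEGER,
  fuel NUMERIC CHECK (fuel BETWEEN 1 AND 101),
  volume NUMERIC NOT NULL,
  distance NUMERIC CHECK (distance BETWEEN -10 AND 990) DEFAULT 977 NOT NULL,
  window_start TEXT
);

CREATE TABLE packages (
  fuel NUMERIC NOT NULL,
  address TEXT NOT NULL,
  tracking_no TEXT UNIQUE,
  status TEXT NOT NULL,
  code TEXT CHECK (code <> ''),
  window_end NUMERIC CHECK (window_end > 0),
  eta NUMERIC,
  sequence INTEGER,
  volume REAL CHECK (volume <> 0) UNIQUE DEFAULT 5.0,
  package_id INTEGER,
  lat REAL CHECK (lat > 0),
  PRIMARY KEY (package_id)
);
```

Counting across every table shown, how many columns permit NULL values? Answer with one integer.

vehicles: 4 nullable (lat, vehicle_id, code, phone — PK (plate) and explicit NOT NULL columns excluded).
routes: 8 nullable (origin, eta, plate, lon, window_end, priority, fuel, window_start — PK (route_id) and explicit NOT NULL columns excluded).
packages: 7 nullable (tracking_no, code, window_end, eta, sequence, volume, lat — PK (package_id) and explicit NOT NULL columns excluded).
Total: 4 + 8 + 7 = 19.

19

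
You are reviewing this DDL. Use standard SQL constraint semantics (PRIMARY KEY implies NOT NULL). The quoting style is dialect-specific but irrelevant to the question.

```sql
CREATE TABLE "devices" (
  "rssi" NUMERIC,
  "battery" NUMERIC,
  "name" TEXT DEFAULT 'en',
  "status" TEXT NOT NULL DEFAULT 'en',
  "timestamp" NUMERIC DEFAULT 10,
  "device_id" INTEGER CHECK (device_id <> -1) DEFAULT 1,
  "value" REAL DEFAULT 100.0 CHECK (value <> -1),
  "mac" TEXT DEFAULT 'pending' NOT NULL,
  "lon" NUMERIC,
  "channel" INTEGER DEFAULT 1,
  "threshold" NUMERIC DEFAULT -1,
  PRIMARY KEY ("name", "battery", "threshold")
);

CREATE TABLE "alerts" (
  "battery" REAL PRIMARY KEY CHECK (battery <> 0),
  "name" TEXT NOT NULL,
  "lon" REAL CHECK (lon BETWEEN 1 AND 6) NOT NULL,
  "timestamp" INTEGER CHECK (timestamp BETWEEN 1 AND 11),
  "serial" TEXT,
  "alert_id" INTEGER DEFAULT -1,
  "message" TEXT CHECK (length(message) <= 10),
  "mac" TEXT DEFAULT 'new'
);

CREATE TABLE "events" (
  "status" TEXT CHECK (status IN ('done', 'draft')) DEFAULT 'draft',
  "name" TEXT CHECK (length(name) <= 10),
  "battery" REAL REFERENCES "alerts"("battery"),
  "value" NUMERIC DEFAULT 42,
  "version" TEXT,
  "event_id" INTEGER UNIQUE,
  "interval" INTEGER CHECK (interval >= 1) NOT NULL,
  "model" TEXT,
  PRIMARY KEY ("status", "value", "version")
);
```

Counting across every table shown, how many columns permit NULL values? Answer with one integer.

15

devices: 6 nullable (rssi, timestamp, device_id, value, lon, channel — PK (name, battery, threshold) and explicit NOT NULL columns excluded).
alerts: 5 nullable (timestamp, serial, alert_id, message, mac — PK (battery) and explicit NOT NULL columns excluded).
events: 4 nullable (name, battery, event_id, model — PK (status, value, version) and explicit NOT NULL columns excluded).
Total: 6 + 5 + 4 = 15.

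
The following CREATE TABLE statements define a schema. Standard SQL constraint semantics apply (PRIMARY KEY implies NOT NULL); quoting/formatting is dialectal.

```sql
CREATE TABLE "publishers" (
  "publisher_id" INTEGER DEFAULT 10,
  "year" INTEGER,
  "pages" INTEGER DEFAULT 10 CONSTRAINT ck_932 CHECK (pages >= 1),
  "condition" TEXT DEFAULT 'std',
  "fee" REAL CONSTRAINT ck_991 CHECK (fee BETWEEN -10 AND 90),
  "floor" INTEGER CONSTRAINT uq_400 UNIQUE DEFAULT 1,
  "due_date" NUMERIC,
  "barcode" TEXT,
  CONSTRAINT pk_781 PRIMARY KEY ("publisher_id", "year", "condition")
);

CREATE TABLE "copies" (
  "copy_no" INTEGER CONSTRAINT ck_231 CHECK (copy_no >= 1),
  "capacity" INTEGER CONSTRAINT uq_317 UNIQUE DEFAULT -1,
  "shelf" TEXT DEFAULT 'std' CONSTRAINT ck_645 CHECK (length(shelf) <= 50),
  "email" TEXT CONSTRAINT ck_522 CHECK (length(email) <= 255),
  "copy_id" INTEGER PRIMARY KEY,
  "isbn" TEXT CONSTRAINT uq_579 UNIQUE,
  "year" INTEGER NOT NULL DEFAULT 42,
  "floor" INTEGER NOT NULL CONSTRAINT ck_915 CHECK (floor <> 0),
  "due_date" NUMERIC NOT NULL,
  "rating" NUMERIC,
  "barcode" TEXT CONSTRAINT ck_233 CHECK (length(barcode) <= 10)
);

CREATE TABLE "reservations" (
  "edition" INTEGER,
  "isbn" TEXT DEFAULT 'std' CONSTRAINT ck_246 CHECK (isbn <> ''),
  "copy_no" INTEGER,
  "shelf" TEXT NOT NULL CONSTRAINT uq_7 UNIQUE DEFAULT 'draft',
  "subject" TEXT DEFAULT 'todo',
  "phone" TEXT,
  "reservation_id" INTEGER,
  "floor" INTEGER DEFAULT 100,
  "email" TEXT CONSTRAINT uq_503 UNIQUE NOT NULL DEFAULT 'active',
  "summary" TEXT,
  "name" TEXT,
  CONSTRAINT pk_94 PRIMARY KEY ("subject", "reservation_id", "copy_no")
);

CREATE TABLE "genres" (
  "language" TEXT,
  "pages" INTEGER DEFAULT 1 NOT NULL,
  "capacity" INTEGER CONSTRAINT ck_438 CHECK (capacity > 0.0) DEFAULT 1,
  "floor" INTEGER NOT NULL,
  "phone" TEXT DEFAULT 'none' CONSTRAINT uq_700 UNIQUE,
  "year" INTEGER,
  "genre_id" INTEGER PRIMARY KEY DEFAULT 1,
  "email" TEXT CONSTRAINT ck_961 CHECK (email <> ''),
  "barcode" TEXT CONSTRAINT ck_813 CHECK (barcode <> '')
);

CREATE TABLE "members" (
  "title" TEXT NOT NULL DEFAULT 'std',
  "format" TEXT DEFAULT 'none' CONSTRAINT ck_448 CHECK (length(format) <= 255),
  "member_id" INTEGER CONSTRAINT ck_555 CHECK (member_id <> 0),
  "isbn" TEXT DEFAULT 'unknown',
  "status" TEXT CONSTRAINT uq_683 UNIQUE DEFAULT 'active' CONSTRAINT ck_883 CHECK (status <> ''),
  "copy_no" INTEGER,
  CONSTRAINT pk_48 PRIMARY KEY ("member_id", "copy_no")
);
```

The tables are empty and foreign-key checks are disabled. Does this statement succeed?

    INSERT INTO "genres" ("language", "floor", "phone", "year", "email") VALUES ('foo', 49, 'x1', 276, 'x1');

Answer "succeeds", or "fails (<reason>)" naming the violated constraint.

NOT NULL columns: floor is supplied; genre_id defaults to 1; pages defaults to 1.
CHECK constraints: 'x1' satisfies (email <> '').
No constraint is violated.

succeeds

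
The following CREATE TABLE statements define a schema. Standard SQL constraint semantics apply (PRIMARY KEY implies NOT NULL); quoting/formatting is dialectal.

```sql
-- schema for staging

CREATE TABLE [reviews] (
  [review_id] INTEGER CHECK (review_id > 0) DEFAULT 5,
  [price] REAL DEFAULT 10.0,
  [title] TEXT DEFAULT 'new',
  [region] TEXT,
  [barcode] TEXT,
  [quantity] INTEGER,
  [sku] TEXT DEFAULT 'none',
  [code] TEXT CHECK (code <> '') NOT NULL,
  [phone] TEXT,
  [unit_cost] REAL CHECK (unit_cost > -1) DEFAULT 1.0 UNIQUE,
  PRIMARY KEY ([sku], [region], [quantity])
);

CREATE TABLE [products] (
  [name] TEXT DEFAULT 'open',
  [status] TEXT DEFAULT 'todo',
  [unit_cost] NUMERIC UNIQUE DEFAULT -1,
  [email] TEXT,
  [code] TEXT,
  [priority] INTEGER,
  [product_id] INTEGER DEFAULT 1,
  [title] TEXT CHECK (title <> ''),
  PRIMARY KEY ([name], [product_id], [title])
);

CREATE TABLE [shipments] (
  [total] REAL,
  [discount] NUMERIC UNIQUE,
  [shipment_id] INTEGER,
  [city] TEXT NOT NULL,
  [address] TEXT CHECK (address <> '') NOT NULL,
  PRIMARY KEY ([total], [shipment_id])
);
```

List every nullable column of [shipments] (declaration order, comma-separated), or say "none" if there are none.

discount

- total: part of the PRIMARY KEY, which implies NOT NULL → not nullable.
- discount: UNIQUE does not imply NOT NULL → nullable.
- shipment_id: part of the PRIMARY KEY, which implies NOT NULL → not nullable.
- city: declared NOT NULL → not nullable.
- address: declared NOT NULL → not nullable.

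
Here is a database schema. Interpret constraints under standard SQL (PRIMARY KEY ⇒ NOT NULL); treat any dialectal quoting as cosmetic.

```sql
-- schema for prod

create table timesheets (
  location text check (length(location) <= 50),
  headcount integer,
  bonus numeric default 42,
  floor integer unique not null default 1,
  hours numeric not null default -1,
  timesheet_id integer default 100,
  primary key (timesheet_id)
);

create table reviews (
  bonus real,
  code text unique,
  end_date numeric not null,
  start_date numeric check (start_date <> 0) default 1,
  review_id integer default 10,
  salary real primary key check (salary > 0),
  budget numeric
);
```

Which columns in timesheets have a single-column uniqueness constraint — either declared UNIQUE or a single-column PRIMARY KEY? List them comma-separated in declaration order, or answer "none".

floor, timesheet_id

- location: no UNIQUE or single-column PK constraint.
- headcount: no UNIQUE or single-column PK constraint.
- bonus: no UNIQUE or single-column PK constraint.
- floor: declared UNIQUE → unique.
- hours: no UNIQUE or single-column PK constraint.
- timesheet_id: single-column PRIMARY KEY → unique.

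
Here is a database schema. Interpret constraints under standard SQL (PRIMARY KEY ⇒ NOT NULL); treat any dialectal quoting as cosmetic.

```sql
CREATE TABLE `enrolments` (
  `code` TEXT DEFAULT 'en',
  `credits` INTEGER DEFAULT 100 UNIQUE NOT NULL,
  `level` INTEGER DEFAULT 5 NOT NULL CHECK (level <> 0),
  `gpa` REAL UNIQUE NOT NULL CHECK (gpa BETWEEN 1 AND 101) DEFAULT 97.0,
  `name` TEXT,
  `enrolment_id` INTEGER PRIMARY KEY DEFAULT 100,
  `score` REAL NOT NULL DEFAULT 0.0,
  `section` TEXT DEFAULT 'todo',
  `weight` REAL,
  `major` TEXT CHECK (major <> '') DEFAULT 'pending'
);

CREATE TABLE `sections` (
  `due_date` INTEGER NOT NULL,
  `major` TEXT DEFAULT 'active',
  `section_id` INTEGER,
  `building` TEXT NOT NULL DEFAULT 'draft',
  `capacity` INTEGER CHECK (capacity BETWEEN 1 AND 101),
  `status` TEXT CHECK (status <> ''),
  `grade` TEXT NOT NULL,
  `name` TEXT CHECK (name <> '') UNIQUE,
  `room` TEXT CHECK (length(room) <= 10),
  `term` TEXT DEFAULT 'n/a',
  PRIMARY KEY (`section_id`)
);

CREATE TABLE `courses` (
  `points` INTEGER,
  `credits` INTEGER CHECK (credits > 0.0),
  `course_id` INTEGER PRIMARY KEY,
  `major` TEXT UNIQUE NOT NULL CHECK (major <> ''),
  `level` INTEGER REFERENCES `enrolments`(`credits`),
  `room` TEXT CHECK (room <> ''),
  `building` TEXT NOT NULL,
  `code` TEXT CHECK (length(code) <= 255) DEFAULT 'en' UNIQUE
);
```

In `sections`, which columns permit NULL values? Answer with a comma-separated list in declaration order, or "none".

major, capacity, status, name, room, term

- due_date: declared NOT NULL → not nullable.
- major: DEFAULT only fills an omitted column; an explicit NULL is still allowed → nullable.
- section_id: part of the PRIMARY KEY, which implies NOT NULL → not nullable.
- building: declared NOT NULL → not nullable.
- capacity: CHECK does not forbid NULL (a CHECK constraint passes when its expression is NULL) → nullable.
- status: CHECK does not forbid NULL (a CHECK constraint passes when its expression is NULL) → nullable.
- grade: declared NOT NULL → not nullable.
- name: CHECK does not forbid NULL (a CHECK constraint passes when its expression is NULL) → nullable.
- room: CHECK does not forbid NULL (a CHECK constraint passes when its expression is NULL) → nullable.
- term: DEFAULT only fills an omitted column; an explicit NULL is still allowed → nullable.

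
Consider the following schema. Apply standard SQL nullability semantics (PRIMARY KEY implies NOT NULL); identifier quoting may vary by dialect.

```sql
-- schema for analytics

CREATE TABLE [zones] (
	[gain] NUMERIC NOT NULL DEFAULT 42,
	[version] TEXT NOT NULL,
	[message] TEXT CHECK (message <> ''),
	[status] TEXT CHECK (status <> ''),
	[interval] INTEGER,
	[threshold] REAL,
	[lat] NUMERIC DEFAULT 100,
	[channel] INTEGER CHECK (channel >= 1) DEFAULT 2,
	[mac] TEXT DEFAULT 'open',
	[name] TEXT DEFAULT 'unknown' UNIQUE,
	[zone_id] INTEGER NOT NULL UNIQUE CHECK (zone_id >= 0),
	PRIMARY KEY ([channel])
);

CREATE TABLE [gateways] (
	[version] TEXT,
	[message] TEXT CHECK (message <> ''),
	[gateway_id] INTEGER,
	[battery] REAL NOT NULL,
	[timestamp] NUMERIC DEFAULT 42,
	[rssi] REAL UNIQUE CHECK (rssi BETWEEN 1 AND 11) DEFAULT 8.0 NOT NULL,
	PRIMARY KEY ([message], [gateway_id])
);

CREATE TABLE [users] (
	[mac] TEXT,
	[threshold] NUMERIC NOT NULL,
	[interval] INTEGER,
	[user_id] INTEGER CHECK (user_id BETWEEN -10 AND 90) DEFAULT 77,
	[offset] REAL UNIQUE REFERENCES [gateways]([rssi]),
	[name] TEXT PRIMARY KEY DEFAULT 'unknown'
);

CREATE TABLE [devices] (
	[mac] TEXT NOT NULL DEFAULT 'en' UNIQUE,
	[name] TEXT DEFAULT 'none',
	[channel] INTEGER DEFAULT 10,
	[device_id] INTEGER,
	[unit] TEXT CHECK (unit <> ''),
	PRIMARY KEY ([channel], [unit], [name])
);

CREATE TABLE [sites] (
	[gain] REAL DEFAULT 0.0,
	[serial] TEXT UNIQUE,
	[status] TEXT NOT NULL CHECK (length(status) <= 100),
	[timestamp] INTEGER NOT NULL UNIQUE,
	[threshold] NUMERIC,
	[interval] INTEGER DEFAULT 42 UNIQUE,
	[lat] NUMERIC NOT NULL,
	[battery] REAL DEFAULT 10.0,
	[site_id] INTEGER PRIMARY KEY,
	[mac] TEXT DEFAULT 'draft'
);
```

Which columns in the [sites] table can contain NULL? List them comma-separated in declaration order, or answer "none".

- gain: DEFAULT only fills an omitted column; an explicit NULL is still allowed → nullable.
- serial: UNIQUE does not imply NOT NULL → nullable.
- status: declared NOT NULL → not nullable.
- timestamp: declared NOT NULL → not nullable.
- threshold: no NOT NULL constraint applies → nullable.
- interval: UNIQUE does not imply NOT NULL → nullable.
- lat: declared NOT NULL → not nullable.
- battery: DEFAULT only fills an omitted column; an explicit NULL is still allowed → nullable.
- site_id: part of the PRIMARY KEY, which implies NOT NULL → not nullable.
- mac: DEFAULT only fills an omitted column; an explicit NULL is still allowed → nullable.

gain, serial, threshold, interval, battery, mac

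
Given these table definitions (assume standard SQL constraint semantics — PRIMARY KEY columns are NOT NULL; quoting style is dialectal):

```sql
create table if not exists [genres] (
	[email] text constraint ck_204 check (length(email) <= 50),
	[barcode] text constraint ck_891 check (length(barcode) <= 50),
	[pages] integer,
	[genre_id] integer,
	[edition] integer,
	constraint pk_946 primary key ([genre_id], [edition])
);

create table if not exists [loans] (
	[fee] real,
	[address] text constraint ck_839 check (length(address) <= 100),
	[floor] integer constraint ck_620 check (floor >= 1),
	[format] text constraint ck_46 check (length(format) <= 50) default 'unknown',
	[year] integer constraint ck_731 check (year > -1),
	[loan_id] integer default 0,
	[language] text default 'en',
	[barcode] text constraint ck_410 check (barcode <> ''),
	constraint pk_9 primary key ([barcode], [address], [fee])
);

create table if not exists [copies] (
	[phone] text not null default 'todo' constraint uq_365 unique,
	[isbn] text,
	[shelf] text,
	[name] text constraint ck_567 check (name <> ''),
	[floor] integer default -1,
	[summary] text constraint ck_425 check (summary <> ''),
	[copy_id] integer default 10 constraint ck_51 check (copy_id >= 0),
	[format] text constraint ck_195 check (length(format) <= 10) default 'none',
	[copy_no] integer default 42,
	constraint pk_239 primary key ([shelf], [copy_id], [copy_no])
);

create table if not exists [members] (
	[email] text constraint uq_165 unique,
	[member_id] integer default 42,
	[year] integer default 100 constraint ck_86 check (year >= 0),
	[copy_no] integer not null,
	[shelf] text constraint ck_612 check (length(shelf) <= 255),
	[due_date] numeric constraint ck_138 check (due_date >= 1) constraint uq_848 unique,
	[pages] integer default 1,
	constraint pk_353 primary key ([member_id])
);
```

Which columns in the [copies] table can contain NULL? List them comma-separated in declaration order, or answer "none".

- phone: declared NOT NULL → not nullable.
- isbn: no NOT NULL constraint applies → nullable.
- shelf: part of the PRIMARY KEY, which implies NOT NULL → not nullable.
- name: CHECK does not forbid NULL (a CHECK constraint passes when its expression is NULL) → nullable.
- floor: DEFAULT only fills an omitted column; an explicit NULL is still allowed → nullable.
- summary: CHECK does not forbid NULL (a CHECK constraint passes when its expression is NULL) → nullable.
- copy_id: part of the PRIMARY KEY, which implies NOT NULL → not nullable.
- format: CHECK does not forbid NULL (a CHECK constraint passes when its expression is NULL) → nullable.
- copy_no: part of the PRIMARY KEY, which implies NOT NULL → not nullable.

isbn, name, floor, summary, format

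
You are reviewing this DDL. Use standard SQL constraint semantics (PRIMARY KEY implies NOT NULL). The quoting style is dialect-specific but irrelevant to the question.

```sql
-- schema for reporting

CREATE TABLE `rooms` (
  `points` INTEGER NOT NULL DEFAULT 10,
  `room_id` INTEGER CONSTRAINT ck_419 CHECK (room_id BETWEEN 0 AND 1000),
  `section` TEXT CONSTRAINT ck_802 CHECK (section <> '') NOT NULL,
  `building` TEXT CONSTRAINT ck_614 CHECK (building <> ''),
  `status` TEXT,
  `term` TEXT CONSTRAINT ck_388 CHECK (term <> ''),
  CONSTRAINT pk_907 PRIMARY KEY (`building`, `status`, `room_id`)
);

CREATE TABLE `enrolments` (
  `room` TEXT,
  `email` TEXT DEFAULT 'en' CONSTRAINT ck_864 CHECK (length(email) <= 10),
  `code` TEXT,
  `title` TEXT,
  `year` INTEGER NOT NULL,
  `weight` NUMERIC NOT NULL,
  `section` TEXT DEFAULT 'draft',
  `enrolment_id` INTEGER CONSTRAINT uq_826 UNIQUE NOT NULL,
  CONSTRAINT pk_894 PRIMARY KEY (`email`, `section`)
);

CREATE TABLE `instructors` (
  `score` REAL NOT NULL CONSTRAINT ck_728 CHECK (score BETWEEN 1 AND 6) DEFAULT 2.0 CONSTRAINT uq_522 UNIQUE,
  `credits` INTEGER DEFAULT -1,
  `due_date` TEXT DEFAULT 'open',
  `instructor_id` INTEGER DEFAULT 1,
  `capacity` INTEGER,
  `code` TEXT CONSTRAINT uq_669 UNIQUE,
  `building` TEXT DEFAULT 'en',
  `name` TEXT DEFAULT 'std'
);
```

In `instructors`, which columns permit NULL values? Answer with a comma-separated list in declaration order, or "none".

credits, due_date, instructor_id, capacity, code, building, name

- score: declared NOT NULL → not nullable.
- credits: DEFAULT only fills an omitted column; an explicit NULL is still allowed → nullable.
- due_date: DEFAULT only fills an omitted column; an explicit NULL is still allowed → nullable.
- instructor_id: DEFAULT only fills an omitted column; an explicit NULL is still allowed → nullable.
- capacity: no NOT NULL constraint applies → nullable.
- code: UNIQUE does not imply NOT NULL → nullable.
- building: DEFAULT only fills an omitted column; an explicit NULL is still allowed → nullable.
- name: DEFAULT only fills an omitted column; an explicit NULL is still allowed → nullable.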